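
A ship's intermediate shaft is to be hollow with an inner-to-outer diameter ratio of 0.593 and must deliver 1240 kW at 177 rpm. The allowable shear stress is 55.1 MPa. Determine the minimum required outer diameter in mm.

192 mm

ω = 2π·177/60 = 18.54 rad/s, so T = P/ω = 1240×10³ / 18.54 = 66900 N·m.
For a hollow shaft with d_i/d_o = 0.593: τ_max = 16T/(π d_o³ (1−k⁴)), so d_o = [16T/(π τ_allow (1−k⁴))]^(1/3) = [16·66900/(π·5.51×10^7·0.8763)]^(1/3) = 0.1918 m.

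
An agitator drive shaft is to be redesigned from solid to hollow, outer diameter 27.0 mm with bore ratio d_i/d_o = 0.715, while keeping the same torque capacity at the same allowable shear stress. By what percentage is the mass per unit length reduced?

Equal τ_max and T ⇒ the solid shaft needs d_s³ = d_o³(1−k⁴), so d_s = 27.0·(1−0.715⁴)^(1/3) = 24.41 mm.
Area ratio A_h/A_s = d_o²(1−k²)/d_s² = (1−k²)/(1−k⁴)^(2/3) = 0.5982.
Mass saving = 1 − 0.5982 = 40.2 %.

40.2 %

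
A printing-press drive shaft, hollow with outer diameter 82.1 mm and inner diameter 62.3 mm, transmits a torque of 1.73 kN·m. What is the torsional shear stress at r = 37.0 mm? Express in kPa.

21500 kPa

J = π(d_o⁴ − d_i⁴)/32 = π(0.0821⁴ − 0.0623⁴)/32 = 2.981×10^-6 m⁴.
Shear stress varies linearly with radius: τ = T·r/J = 1730 × 0.0370 / 2.981×10^-6 = 2.147×10^7 Pa.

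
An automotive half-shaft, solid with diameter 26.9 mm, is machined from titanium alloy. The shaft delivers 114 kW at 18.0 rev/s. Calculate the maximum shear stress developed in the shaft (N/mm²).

264 N/mm²

ω = 2π·18.0 = 113.1 rad/s, so T = P/ω = 114×10³ / 113.1 = 1008 N·m.
J = πd⁴/32 = π(0.0269)⁴/32 = 5.141×10^-8 m⁴.
τ_max = T·r/J = 1008 × 0.0135 / 5.141×10^-8 = 2.637×10^8 Pa.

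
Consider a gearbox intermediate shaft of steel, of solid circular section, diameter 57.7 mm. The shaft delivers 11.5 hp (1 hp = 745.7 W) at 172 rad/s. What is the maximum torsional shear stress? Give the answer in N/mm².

1.32 N/mm²

ω = 172 rad/s, so T = P/ω = 11.5×745.7 / 172.0 = 49.86 N·m.
J = πd⁴/32 = π(0.0577)⁴/32 = 1.088×10^-6 m⁴.
τ_max = T·r/J = 49.86 × 0.0289 / 1.088×10^-6 = 1.322×10^6 Pa.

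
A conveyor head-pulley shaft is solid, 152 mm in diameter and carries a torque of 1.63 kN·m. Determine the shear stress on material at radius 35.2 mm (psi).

J = πd⁴/32 = π(0.152)⁴/32 = 5.241×10^-5 m⁴.
Shear stress varies linearly with radius: τ = T·r/J = 1630 × 0.0352 / 5.241×10^-5 = 1.095×10^6 Pa.

159 psi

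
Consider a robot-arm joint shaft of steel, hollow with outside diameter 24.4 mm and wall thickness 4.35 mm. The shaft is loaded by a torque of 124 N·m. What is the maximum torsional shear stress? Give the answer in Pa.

5.25e7 Pa

J = π(d_o⁴ − d_i⁴)/32 = π(0.0244⁴ − 0.0157⁴)/32 = 2.883×10^-8 m⁴.
τ_max = T·r/J = 124.0 × 0.0122 / 2.883×10^-8 = 5.247×10^7 Pa.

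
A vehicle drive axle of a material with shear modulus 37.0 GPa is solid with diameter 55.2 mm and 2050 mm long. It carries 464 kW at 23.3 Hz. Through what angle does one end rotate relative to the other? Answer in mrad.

ω = 2π·23.3 = 146.4 rad/s, so T = P/ω = 464×10³ / 146.4 = 3169 N·m.
J = πd⁴/32 = π(0.0552)⁴/32 = 9.115×10^-7 m⁴.
θ = T·L/(G·J) = 3169 × 2.05 / (37.0×10⁹ × 9.115×10^-7) = 0.1927 rad.

193 mrad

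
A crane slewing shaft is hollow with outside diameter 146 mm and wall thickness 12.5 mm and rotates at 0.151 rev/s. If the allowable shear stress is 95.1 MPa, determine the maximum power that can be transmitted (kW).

29.1 kW

J = π(d_o⁴ − d_i⁴)/32 = π(0.146⁴ − 0.121⁴)/32 = 2.356×10^-5 m⁴.
T_max = τ_allow·J/r = 9.51×10^7 × 2.356×10^-5 / 0.0730 = 30700 N·m.
ω = 2π·0.151 = 0.9488 rad/s, so P_max = T_max·ω = 2.912×10^4 W.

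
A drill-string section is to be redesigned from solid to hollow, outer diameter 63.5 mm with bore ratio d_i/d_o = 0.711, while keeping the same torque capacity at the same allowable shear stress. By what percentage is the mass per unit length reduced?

Equal τ_max and T ⇒ the solid shaft needs d_s³ = d_o³(1−k⁴), so d_s = 63.5·(1−0.711⁴)^(1/3) = 57.55 mm.
Area ratio A_h/A_s = d_o²(1−k²)/d_s² = (1−k²)/(1−k⁴)^(2/3) = 0.6020.
Mass saving = 1 − 0.6020 = 39.8 %.

39.8 %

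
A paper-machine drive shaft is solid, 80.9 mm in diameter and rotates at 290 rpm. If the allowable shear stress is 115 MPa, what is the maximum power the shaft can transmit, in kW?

363 kW

J = πd⁴/32 = π(0.0809)⁴/32 = 4.205×10^-6 m⁴.
T_max = τ_allow·J/r = 1.15×10^8 × 4.205×10^-6 / 0.0404 = 11960 N·m.
ω = 2π·290/60 = 30.37 rad/s, so P_max = T_max·ω = 3.631×10^5 W.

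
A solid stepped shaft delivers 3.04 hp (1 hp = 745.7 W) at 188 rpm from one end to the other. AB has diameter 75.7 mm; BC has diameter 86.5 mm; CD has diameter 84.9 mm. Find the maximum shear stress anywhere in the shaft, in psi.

196 psi

ω = 2π·188/60 = 19.69 rad/s, so T = P/ω = 3.04×745.7 / 19.69 = 115.1 N·m.
Under the same torque, τ_max = 16T/(πd³) is largest where d is smallest — segment AB (d = 75.7 mm).
τ_max = 16·115.1/(π·(0.0757)³) = 1.352×10^6 Pa.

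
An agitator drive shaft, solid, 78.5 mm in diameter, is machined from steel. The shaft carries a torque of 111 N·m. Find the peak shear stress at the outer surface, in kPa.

J = πd⁴/32 = π(0.0785)⁴/32 = 3.728×10^-6 m⁴.
τ_max = T·r/J = 111.0 × 0.0393 / 3.728×10^-6 = 1.169×10^6 Pa.

1170 kPa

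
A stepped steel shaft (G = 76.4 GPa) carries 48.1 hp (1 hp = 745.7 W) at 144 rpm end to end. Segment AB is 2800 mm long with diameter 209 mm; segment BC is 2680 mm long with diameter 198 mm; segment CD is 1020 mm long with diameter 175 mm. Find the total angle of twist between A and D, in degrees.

0.0781°

ω = 2π·144/60 = 15.08 rad/s, so T = P/ω = 48.1×745.7 / 15.08 = 2379 N·m.
J_AB = π(0.209)⁴/32 = 1.87×10^-4 m⁴; J_BC = π(0.198)⁴/32 = 1.51×10^-4 m⁴; J_CD = π(0.175)⁴/32 = 9.21×10^-5 m⁴.
θ = (T/G)·Σ L_i/J_i = (2379/76.4×10⁹)·(2.80/1.87×10^-4 + 2.68/1.51×10^-4 + 1.02/9.21×10^-5) = 1.363×10^-3 rad.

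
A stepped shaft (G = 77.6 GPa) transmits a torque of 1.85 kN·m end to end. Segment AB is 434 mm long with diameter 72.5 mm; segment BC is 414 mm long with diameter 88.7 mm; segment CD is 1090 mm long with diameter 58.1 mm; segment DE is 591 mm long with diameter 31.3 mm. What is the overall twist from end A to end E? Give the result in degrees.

10.2°

J_AB = π(0.0725)⁴/32 = 2.71×10^-6 m⁴; J_BC = π(0.0887)⁴/32 = 6.08×10^-6 m⁴; J_CD = π(0.0581)⁴/32 = 1.12×10^-6 m⁴; J_DE = π(0.0313)⁴/32 = 9.42×10^-8 m⁴.
θ = (T/G)·Σ L_i/J_i = (1850/77.6×10⁹)·(0.434/2.71×10^-6 + 0.414/6.08×10^-6 + 1.09/1.12×10^-6 + 0.591/9.42×10^-8) = 0.1782 rad.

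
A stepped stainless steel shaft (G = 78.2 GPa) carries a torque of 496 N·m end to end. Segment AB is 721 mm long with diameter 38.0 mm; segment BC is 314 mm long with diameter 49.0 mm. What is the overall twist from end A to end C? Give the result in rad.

J_AB = π(0.0380)⁴/32 = 2.05×10^-7 m⁴; J_BC = π(0.0490)⁴/32 = 5.66×10^-7 m⁴.
θ = (T/G)·Σ L_i/J_i = (496.0/78.2×10⁹)·(0.721/2.05×10^-7 + 0.314/5.66×10^-7) = 0.02586 rad.

0.0259 rad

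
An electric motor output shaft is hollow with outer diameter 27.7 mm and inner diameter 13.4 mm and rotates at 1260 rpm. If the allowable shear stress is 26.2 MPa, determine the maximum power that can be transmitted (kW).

13.6 kW

J = π(d_o⁴ − d_i⁴)/32 = π(0.0277⁴ − 0.0134⁴)/32 = 5.463×10^-8 m⁴.
T_max = τ_allow·J/r = 2.62×10^7 × 5.463×10^-8 / 0.0138 = 103.3 N·m.
ω = 2π·1260/60 = 131.9 rad/s, so P_max = T_max·ω = 1.364×10^4 W.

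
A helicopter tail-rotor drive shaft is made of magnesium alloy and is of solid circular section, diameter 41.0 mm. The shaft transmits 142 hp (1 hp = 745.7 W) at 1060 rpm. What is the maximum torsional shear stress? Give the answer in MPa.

70.5 MPa

ω = 2π·1060/60 = 111.0 rad/s, so T = P/ω = 142×745.7 / 111.0 = 953.9 N·m.
J = πd⁴/32 = π(0.0410)⁴/32 = 2.774×10^-7 m⁴.
τ_max = T·r/J = 953.9 × 0.0205 / 2.774×10^-7 = 7.049×10^7 Pa.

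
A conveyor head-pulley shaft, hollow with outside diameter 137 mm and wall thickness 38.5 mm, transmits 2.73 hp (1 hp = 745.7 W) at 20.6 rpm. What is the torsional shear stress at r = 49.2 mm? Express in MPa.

1.39 MPa

ω = 2π·20.6/60 = 2.157 rad/s, so T = P/ω = 2.73×745.7 / 2.157 = 943.7 N·m.
J = π(d_o⁴ − d_i⁴)/32 = π(0.137⁴ − 0.0600⁴)/32 = 3.331×10^-5 m⁴.
Shear stress varies linearly with radius: τ = T·r/J = 943.7 × 0.0492 / 3.331×10^-5 = 1.394×10^6 Pa.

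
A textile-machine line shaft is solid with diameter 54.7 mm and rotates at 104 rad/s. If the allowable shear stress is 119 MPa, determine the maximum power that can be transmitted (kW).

398 kW

J = πd⁴/32 = π(0.0547)⁴/32 = 8.789×10^-7 m⁴.
T_max = τ_allow·J/r = 1.19×10^8 × 8.789×10^-7 / 0.0274 = 3824 N·m.
ω = 104 rad/s, so P_max = T_max·ω = 3.977×10^5 W.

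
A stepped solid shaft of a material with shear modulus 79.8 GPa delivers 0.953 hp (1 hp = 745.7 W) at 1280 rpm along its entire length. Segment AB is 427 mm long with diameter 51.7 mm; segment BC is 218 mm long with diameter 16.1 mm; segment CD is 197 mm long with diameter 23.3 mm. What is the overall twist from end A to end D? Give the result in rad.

ω = 2π·1280/60 = 134.0 rad/s, so T = P/ω = 0.953×745.7 / 134.0 = 5.302 N·m.
J_AB = π(0.0517)⁴/32 = 7.01×10^-7 m⁴; J_BC = π(0.0161)⁴/32 = 6.60×10^-9 m⁴; J_CD = π(0.0233)⁴/32 = 2.89×10^-8 m⁴.
θ = (T/G)·Σ L_i/J_i = (5.302/79.8×10⁹)·(0.427/7.01×10^-7 + 0.218/6.60×10^-9 + 0.197/2.89×10^-8) = 2.688×10^-3 rad.

0.00269 rad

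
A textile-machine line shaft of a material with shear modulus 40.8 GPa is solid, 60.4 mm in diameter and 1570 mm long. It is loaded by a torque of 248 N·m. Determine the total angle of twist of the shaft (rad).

0.00730 rad

J = πd⁴/32 = π(0.0604)⁴/32 = 1.307×10^-6 m⁴.
θ = T·L/(G·J) = 248.0 × 1.57 / (40.8×10⁹ × 1.307×10^-6) = 7.304×10^-3 rad.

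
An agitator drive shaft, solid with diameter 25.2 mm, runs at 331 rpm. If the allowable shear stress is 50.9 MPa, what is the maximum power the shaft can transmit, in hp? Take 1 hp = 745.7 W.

J = πd⁴/32 = π(0.0252)⁴/32 = 3.959×10^-8 m⁴.
T_max = τ_allow·J/r = 5.09×10^7 × 3.959×10^-8 / 0.0126 = 159.9 N·m.
ω = 2π·331/60 = 34.66 rad/s, so P_max = T_max·ω = 5544 W.

7.43 hp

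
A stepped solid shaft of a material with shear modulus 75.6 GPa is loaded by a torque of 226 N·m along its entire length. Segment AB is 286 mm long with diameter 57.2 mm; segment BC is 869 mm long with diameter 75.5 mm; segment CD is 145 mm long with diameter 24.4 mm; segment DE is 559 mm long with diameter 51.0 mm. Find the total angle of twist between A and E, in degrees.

0.951°

J_AB = π(0.0572)⁴/32 = 1.05×10^-6 m⁴; J_BC = π(0.0755)⁴/32 = 3.19×10^-6 m⁴; J_CD = π(0.0244)⁴/32 = 3.48×10^-8 m⁴; J_DE = π(0.0510)⁴/32 = 6.64×10^-7 m⁴.
θ = (T/G)·Σ L_i/J_i = (226.0/75.6×10⁹)·(0.286/1.05×10^-6 + 0.869/3.19×10^-6 + 0.145/3.48×10^-8 + 0.559/6.64×10^-7) = 0.01660 rad.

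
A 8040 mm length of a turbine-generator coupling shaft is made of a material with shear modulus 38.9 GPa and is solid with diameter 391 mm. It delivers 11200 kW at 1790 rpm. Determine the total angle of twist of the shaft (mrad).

5.38 mrad

ω = 2π·1790/60 = 187.4 rad/s, so T = P/ω = 11200×10³ / 187.4 = 59750 N·m.
J = πd⁴/32 = π(0.391)⁴/32 = 2.295×10^-3 m⁴.
θ = T·L/(G·J) = 59750 × 8.04 / (38.9×10⁹ × 2.295×10^-3) = 5.382×10^-3 rad.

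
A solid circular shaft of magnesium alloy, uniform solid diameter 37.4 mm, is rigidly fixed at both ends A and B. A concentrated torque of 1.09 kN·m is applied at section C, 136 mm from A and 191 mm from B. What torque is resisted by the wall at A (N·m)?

637 N·m

With uniform GJ and both ends fixed, compatibility θ_AC = θ_CB gives T_A·a = T_B·b, together with T_A + T_B = T₀.
T_A = T₀·b/(a+b) = 1090·191/327.0 = 636.7 N·m; T_B = 453.3 N·m.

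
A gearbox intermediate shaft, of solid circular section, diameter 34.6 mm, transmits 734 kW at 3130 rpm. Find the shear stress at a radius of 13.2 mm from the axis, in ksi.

30.5 ksi

ω = 2π·3130/60 = 327.8 rad/s, so T = P/ω = 734×10³ / 327.8 = 2239 N·m.
J = πd⁴/32 = π(0.0346)⁴/32 = 1.407×10^-7 m⁴.
Shear stress varies linearly with radius: τ = T·r/J = 2239 × 0.0132 / 1.407×10^-7 = 2.101×10^8 Pa.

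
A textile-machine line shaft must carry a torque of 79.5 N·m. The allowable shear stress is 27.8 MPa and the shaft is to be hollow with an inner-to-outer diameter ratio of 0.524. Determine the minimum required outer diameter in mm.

For a hollow shaft with d_i/d_o = 0.524: τ_max = 16T/(π d_o³ (1−k⁴)), so d_o = [16T/(π τ_allow (1−k⁴))]^(1/3) = [16·79.50/(π·2.78×10^7·0.9246)]^(1/3) = 0.02507 m.

25.1 mm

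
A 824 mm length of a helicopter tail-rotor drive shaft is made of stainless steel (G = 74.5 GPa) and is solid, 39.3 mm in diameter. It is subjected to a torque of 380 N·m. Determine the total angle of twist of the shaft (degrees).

J = πd⁴/32 = π(0.0393)⁴/32 = 2.342×10^-7 m⁴.
θ = T·L/(G·J) = 380.0 × 0.824 / (74.5×10⁹ × 2.342×10^-7) = 0.01795 rad.

1.03°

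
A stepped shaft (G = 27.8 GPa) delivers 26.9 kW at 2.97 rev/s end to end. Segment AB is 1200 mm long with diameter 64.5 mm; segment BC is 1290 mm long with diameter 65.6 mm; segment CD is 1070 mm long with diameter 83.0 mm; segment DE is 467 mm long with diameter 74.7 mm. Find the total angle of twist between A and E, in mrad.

93.2 mrad

ω = 2π·2.97 = 18.66 rad/s, so T = P/ω = 26.9×10³ / 18.66 = 1442 N·m.
J_AB = π(0.0645)⁴/32 = 1.70×10^-6 m⁴; J_BC = π(0.0656)⁴/32 = 1.82×10^-6 m⁴; J_CD = π(0.0830)⁴/32 = 4.66×10^-6 m⁴; J_DE = π(0.0747)⁴/32 = 3.06×10^-6 m⁴.
θ = (T/G)·Σ L_i/J_i = (1442/27.8×10⁹)·(1.20/1.70×10^-6 + 1.29/1.82×10^-6 + 1.07/4.66×10^-6 + 0.467/3.06×10^-6) = 0.09324 rad.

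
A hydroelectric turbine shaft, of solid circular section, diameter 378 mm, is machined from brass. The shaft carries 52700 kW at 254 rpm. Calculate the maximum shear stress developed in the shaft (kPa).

ω = 2π·254/60 = 26.60 rad/s, so T = P/ω = 52700×10³ / 26.60 = 1.981e6 N·m.
J = πd⁴/32 = π(0.378)⁴/32 = 2.004×10^-3 m⁴.
τ_max = T·r/J = 1.981e6 × 0.189 / 2.004×10^-3 = 1.868×10^8 Pa.

187000 kPa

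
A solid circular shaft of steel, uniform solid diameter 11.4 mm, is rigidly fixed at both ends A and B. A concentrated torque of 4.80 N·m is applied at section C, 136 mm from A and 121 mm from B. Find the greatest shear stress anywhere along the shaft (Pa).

With uniform GJ and both ends fixed, compatibility θ_AC = θ_CB gives T_A·a = T_B·b, together with T_A + T_B = T₀.
T_A = T₀·b/(a+b) = 4.800·121/257.0 = 2.260 N·m; T_B = 2.540 N·m.
τ in each portion: τ_AC = 7.77×10^6 Pa, τ_CB = 8.73×10^6 Pa; maximum is in CB.
τ_max = T_CB·r/J = 2.540·0.00570/1.66×10^-9 = 8.732×10^6 Pa.

8.73e6 Pa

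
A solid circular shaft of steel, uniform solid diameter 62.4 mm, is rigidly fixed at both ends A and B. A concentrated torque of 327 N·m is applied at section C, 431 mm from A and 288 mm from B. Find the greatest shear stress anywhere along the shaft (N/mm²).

With uniform GJ and both ends fixed, compatibility θ_AC = θ_CB gives T_A·a = T_B·b, together with T_A + T_B = T₀.
T_A = T₀·b/(a+b) = 327.0·288/719.0 = 131.0 N·m; T_B = 196.0 N·m.
τ in each portion: τ_AC = 2.75×10^6 Pa, τ_CB = 4.11×10^6 Pa; maximum is in CB.
τ_max = T_CB·r/J = 196.0·0.0312/1.49×10^-6 = 4.109×10^6 Pa.

4.11 N/mm²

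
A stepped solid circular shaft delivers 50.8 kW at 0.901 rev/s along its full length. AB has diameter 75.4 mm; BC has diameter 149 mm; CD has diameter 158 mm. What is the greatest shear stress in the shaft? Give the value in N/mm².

ω = 2π·0.901 = 5.661 rad/s, so T = P/ω = 50.8×10³ / 5.661 = 8973 N·m.
Under the same torque, τ_max = 16T/(πd³) is largest where d is smallest — segment AB (d = 75.4 mm).
τ_max = 16·8973/(π·(0.0754)³) = 1.066×10^8 Pa.

107 N/mm²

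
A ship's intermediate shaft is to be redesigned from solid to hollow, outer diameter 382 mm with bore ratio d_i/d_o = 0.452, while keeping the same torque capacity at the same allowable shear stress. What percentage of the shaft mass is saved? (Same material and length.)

18.1 %

Equal τ_max and T ⇒ the solid shaft needs d_s³ = d_o³(1−k⁴), so d_s = 382·(1−0.452⁴)^(1/3) = 376.6 mm.
Area ratio A_h/A_s = d_o²(1−k²)/d_s² = (1−k²)/(1−k⁴)^(2/3) = 0.8186.
Mass saving = 1 − 0.8186 = 18.1 %.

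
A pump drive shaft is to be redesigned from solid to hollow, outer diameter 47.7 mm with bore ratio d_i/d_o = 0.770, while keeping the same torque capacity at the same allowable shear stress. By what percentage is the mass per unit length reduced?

Equal τ_max and T ⇒ the solid shaft needs d_s³ = d_o³(1−k⁴), so d_s = 47.7·(1−0.770⁴)^(1/3) = 41.29 mm.
Area ratio A_h/A_s = d_o²(1−k²)/d_s² = (1−k²)/(1−k⁴)^(2/3) = 0.5434.
Mass saving = 1 − 0.5434 = 45.7 %.

45.7 %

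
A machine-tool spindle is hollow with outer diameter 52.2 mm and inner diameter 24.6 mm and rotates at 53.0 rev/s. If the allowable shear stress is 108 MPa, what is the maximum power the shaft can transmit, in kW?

955 kW

J = π(d_o⁴ − d_i⁴)/32 = π(0.0522⁴ − 0.0246⁴)/32 = 6.930×10^-7 m⁴.
T_max = τ_allow·J/r = 1.08×10^8 × 6.930×10^-7 / 0.0261 = 2867 N·m.
ω = 2π·53.0 = 333.0 rad/s, so P_max = T_max·ω = 9.549×10^5 W.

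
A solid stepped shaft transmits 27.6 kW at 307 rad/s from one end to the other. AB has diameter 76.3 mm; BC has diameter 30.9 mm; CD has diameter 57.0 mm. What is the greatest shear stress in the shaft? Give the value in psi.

2250 psi

ω = 307 rad/s, so T = P/ω = 27.6×10³ / 307.0 = 89.90 N·m.
Under the same torque, τ_max = 16T/(πd³) is largest where d is smallest — segment BC (d = 30.9 mm).
τ_max = 16·89.90/(π·(0.0309)³) = 1.552×10^7 Pa.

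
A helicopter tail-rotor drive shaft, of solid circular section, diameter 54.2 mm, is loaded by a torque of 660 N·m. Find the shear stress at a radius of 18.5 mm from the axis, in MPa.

J = πd⁴/32 = π(0.0542)⁴/32 = 8.472×10^-7 m⁴.
Shear stress varies linearly with radius: τ = T·r/J = 660.0 × 0.0185 / 8.472×10^-7 = 1.441×10^7 Pa.

14.4 MPa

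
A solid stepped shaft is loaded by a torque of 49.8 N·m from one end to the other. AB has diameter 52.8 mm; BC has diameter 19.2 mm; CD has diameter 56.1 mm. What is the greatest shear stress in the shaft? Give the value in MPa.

Under the same torque, τ_max = 16T/(πd³) is largest where d is smallest — segment BC (d = 19.2 mm).
τ_max = 16·49.80/(π·(0.0192)³) = 3.583×10^7 Pa.

35.8 MPa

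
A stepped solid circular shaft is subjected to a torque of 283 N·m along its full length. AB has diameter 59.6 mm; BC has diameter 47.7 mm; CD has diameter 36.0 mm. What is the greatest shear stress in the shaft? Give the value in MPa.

Under the same torque, τ_max = 16T/(πd³) is largest where d is smallest — segment CD (d = 36.0 mm).
τ_max = 16·283.0/(π·(0.0360)³) = 3.089×10^7 Pa.

30.9 MPa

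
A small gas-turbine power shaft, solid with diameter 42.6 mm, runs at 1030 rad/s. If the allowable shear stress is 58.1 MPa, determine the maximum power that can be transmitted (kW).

908 kW

J = πd⁴/32 = π(0.0426)⁴/32 = 3.233×10^-7 m⁴.
T_max = τ_allow·J/r = 5.81×10^7 × 3.233×10^-7 / 0.0213 = 881.9 N·m.
ω = 1030 rad/s, so P_max = T_max·ω = 9.084×10^5 W.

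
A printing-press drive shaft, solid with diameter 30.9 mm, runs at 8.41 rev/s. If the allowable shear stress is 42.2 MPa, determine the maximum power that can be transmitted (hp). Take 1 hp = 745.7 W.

J = πd⁴/32 = π(0.0309)⁴/32 = 8.950×10^-8 m⁴.
T_max = τ_allow·J/r = 4.22×10^7 × 8.950×10^-8 / 0.0154 = 244.5 N·m.
ω = 2π·8.41 = 52.84 rad/s, so P_max = T_max·ω = 1.292×10^4 W.

17.3 hp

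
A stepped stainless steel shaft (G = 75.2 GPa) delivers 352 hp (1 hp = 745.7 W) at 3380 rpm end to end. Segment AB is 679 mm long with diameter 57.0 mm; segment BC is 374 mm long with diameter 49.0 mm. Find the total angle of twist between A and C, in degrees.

ω = 2π·3380/60 = 354.0 rad/s, so T = P/ω = 352×745.7 / 354.0 = 741.6 N·m.
J_AB = π(0.0570)⁴/32 = 1.04×10^-6 m⁴; J_BC = π(0.0490)⁴/32 = 5.66×10^-7 m⁴.
θ = (T/G)·Σ L_i/J_i = (741.6/75.2×10⁹)·(0.679/1.04×10^-6 + 0.374/5.66×10^-7) = 0.01298 rad.

0.744°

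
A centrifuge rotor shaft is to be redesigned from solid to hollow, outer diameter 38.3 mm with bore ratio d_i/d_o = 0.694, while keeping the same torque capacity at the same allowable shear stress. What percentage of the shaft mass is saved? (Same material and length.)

38.2 %

Equal τ_max and T ⇒ the solid shaft needs d_s³ = d_o³(1−k⁴), so d_s = 38.3·(1−0.694⁴)^(1/3) = 35.07 mm.
Area ratio A_h/A_s = d_o²(1−k²)/d_s² = (1−k²)/(1−k⁴)^(2/3) = 0.6181.
Mass saving = 1 − 0.6181 = 38.2 %.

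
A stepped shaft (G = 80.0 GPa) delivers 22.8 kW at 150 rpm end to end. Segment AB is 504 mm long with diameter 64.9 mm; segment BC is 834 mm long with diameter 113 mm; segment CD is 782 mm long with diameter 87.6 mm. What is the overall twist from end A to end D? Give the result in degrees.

ω = 2π·150/60 = 15.71 rad/s, so T = P/ω = 22.8×10³ / 15.71 = 1451 N·m.
J_AB = π(0.0649)⁴/32 = 1.74×10^-6 m⁴; J_BC = π(0.113)⁴/32 = 1.60×10^-5 m⁴; J_CD = π(0.0876)⁴/32 = 5.78×10^-6 m⁴.
θ = (T/G)·Σ L_i/J_i = (1451/80.0×10⁹)·(0.504/1.74×10^-6 + 0.834/1.60×10^-5 + 0.782/5.78×10^-6) = 8.650×10^-3 rad.

0.496°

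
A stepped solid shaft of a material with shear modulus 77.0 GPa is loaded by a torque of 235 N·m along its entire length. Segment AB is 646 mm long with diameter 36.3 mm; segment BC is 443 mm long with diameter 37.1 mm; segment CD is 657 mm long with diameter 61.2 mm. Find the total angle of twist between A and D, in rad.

J_AB = π(0.0363)⁴/32 = 1.70×10^-7 m⁴; J_BC = π(0.0371)⁴/32 = 1.86×10^-7 m⁴; J_CD = π(0.0612)⁴/32 = 1.38×10^-6 m⁴.
θ = (T/G)·Σ L_i/J_i = (235.0/77.0×10⁹)·(0.646/1.70×10^-7 + 0.443/1.86×10^-7 + 0.657/1.38×10^-6) = 0.02029 rad.

0.0203 rad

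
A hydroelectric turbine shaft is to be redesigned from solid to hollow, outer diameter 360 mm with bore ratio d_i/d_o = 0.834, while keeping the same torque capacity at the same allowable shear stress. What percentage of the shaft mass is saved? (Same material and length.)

Equal τ_max and T ⇒ the solid shaft needs d_s³ = d_o³(1−k⁴), so d_s = 360·(1−0.834⁴)^(1/3) = 288.8 mm.
Area ratio A_h/A_s = d_o²(1−k²)/d_s² = (1−k²)/(1−k⁴)^(2/3) = 0.4731.
Mass saving = 1 − 0.4731 = 52.7 %.

52.7 %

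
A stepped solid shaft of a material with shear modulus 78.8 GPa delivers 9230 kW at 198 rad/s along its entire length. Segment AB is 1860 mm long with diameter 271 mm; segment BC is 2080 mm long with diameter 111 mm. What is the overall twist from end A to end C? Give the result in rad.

0.0846 rad

ω = 198 rad/s, so T = P/ω = 9230×10³ / 198.0 = 46620 N·m.
J_AB = π(0.271)⁴/32 = 5.30×10^-4 m⁴; J_BC = π(0.111)⁴/32 = 1.49×10^-5 m⁴.
θ = (T/G)·Σ L_i/J_i = (46620/78.8×10⁹)·(1.86/5.30×10^-4 + 2.08/1.49×10^-5) = 0.08464 rad.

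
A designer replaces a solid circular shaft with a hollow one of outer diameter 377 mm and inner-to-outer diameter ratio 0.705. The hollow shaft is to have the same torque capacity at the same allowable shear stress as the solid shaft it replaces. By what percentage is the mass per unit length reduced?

Equal τ_max and T ⇒ the solid shaft needs d_s³ = d_o³(1−k⁴), so d_s = 377·(1−0.705⁴)^(1/3) = 343.0 mm.
Area ratio A_h/A_s = d_o²(1−k²)/d_s² = (1−k²)/(1−k⁴)^(2/3) = 0.6077.
Mass saving = 1 − 0.6077 = 39.2 %.

39.2 %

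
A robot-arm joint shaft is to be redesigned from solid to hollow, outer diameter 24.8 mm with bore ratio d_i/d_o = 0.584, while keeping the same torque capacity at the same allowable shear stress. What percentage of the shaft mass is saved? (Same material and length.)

Equal τ_max and T ⇒ the solid shaft needs d_s³ = d_o³(1−k⁴), so d_s = 24.8·(1−0.584⁴)^(1/3) = 23.80 mm.
Area ratio A_h/A_s = d_o²(1−k²)/d_s² = (1−k²)/(1−k⁴)^(2/3) = 0.7156.
Mass saving = 1 − 0.7156 = 28.4 %.

28.4 %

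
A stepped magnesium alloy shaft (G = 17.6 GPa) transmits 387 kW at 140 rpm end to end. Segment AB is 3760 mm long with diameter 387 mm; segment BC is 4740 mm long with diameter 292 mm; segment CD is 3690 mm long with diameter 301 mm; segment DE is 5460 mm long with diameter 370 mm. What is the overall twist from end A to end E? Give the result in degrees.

1.37°

ω = 2π·140/60 = 14.66 rad/s, so T = P/ω = 387×10³ / 14.66 = 26400 N·m.
J_AB = π(0.387)⁴/32 = 2.20×10^-3 m⁴; J_BC = π(0.292)⁴/32 = 7.14×10^-4 m⁴; J_CD = π(0.301)⁴/32 = 8.06×10^-4 m⁴; J_DE = π(0.370)⁴/32 = 1.84×10^-3 m⁴.
θ = (T/G)·Σ L_i/J_i = (26400/17.6×10⁹)·(3.76/2.20×10^-3 + 4.74/7.14×10^-4 + 3.69/8.06×10^-4 + 5.46/1.84×10^-3) = 0.02384 rad.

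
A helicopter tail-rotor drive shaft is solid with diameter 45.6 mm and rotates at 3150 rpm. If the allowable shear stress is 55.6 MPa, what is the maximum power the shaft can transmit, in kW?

J = πd⁴/32 = π(0.0456)⁴/32 = 4.245×10^-7 m⁴.
T_max = τ_allow·J/r = 5.56×10^7 × 4.245×10^-7 / 0.0228 = 1035 N·m.
ω = 2π·3150/60 = 329.9 rad/s, so P_max = T_max·ω = 3.415×10^5 W.

341 kW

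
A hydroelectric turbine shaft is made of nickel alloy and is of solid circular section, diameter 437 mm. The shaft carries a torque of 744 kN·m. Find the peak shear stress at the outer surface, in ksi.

J = πd⁴/32 = π(0.437)⁴/32 = 3.580×10^-3 m⁴.
τ_max = T·r/J = 744000 × 0.218 / 3.580×10^-3 = 4.540×10^7 Pa.

6.59 ksi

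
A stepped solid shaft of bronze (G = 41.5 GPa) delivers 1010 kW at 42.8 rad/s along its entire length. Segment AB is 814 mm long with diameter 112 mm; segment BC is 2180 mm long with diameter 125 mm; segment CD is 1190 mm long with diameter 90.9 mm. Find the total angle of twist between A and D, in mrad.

ω = 42.8 rad/s, so T = P/ω = 1010×10³ / 42.80 = 23600 N·m.
J_AB = π(0.112)⁴/32 = 1.54×10^-5 m⁴; J_BC = π(0.125)⁴/32 = 2.40×10^-5 m⁴; J_CD = π(0.0909)⁴/32 = 6.70×10^-6 m⁴.
θ = (T/G)·Σ L_i/J_i = (23600/41.5×10⁹)·(0.814/1.54×10^-5 + 2.18/2.40×10^-5 + 1.19/6.70×10^-6) = 0.1826 rad.

183 mrad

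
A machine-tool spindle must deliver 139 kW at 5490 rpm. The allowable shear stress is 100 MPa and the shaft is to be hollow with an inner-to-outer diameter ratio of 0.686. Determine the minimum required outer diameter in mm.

ω = 2π·5490/60 = 574.9 rad/s, so T = P/ω = 139×10³ / 574.9 = 241.8 N·m.
For a hollow shaft with d_i/d_o = 0.686: τ_max = 16T/(π d_o³ (1−k⁴)), so d_o = [16T/(π τ_allow (1−k⁴))]^(1/3) = [16·241.8/(π·1.00×10^8·0.7785)]^(1/3) = 0.02510 m.

25.1 mm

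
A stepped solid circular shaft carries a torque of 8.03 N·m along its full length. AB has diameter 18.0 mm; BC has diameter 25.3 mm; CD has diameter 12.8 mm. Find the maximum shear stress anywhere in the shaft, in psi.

2830 psi

Under the same torque, τ_max = 16T/(πd³) is largest where d is smallest — segment CD (d = 12.8 mm).
τ_max = 16·8.030/(π·(0.0128)³) = 1.950×10^7 Pa.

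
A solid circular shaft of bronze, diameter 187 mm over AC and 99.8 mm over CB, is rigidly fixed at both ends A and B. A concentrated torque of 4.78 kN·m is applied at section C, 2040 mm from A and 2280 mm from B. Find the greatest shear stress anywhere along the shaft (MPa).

3.47 MPa

Compatibility: T_A·a/J_AC = T_B·b/J_CB with T_A + T_B = T₀.
J_AC = 1.20×10^-4 m⁴, J_CB = 9.74×10^-6 m⁴, so T_A = T₀·(J_AC/a)/((J_AC/a)+(J_CB/b)) = 4457 N·m, T_B = 323.5 N·m.
τ in each portion: τ_AC = 3.47×10^6 Pa, τ_CB = 1.66×10^6 Pa; maximum is in AC.
τ_max = T_AC·r/J = 4457·0.0935/1.20×10^-4 = 3.471×10^6 Pa.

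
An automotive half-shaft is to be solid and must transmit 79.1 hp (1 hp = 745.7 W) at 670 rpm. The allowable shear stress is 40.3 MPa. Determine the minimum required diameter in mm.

47.4 mm

ω = 2π·670/60 = 70.16 rad/s, so T = P/ω = 79.1×745.7 / 70.16 = 840.7 N·m.
For a solid shaft τ_max = 16T/(πd³), so d = (16T/(π τ_allow))^(1/3) = (16·840.7/(π·4.03×10^7))^(1/3) = 0.04736 m.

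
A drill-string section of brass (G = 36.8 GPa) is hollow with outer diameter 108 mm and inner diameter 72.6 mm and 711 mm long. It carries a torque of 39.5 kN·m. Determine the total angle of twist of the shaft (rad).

J = π(d_o⁴ − d_i⁴)/32 = π(0.108⁴ − 0.0726⁴)/32 = 1.063×10^-5 m⁴.
θ = T·L/(G·J) = 39500 × 0.711 / (36.8×10⁹ × 1.063×10^-5) = 0.07180 rad.

0.0718 rad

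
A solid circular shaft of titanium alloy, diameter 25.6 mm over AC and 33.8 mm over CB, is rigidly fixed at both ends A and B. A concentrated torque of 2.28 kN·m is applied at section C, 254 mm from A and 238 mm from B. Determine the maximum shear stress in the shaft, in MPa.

Compatibility: T_A·a/J_AC = T_B·b/J_CB with T_A + T_B = T₀.
J_AC = 4.22×10^-8 m⁴, J_CB = 1.28×10^-7 m⁴, so T_A = T₀·(J_AC/a)/((J_AC/a)+(J_CB/b)) = 537.3 N·m, T_B = 1743 N·m.
τ in each portion: τ_AC = 1.63×10^8 Pa, τ_CB = 2.30×10^8 Pa; maximum is in CB.
τ_max = T_CB·r/J = 1743·0.0169/1.28×10^-7 = 2.298×10^8 Pa.

230 MPa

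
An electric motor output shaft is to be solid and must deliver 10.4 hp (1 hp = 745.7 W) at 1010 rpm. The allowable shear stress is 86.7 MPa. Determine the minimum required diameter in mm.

ω = 2π·1010/60 = 105.8 rad/s, so T = P/ω = 10.4×745.7 / 105.8 = 73.32 N·m.
For a solid shaft τ_max = 16T/(πd³), so d = (16T/(π τ_allow))^(1/3) = (16·73.32/(π·8.67×10^7))^(1/3) = 0.01627 m.

16.3 mm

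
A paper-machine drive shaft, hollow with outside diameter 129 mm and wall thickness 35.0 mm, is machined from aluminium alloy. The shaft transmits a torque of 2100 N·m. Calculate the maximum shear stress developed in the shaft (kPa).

5210 kPa

J = π(d_o⁴ − d_i⁴)/32 = π(0.129⁴ − 0.0590⁴)/32 = 2.600×10^-5 m⁴.
τ_max = T·r/J = 2100 × 0.0645 / 2.600×10^-5 = 5.210×10^6 Pa.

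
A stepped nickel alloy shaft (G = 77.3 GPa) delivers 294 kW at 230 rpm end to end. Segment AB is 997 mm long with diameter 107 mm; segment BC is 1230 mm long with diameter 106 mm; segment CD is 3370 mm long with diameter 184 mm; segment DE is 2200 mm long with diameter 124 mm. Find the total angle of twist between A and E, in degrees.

2.73°

ω = 2π·230/60 = 24.09 rad/s, so T = P/ω = 294×10³ / 24.09 = 12210 N·m.
J_AB = π(0.107)⁴/32 = 1.29×10^-5 m⁴; J_BC = π(0.106)⁴/32 = 1.24×10^-5 m⁴; J_CD = π(0.184)⁴/32 = 1.13×10^-4 m⁴; J_DE = π(0.124)⁴/32 = 2.32×10^-5 m⁴.
θ = (T/G)·Σ L_i/J_i = (12210/77.3×10⁹)·(0.997/1.29×10^-5 + 1.23/1.24×10^-5 + 3.37/1.13×10^-4 + 2.20/2.32×10^-5) = 0.04760 rad.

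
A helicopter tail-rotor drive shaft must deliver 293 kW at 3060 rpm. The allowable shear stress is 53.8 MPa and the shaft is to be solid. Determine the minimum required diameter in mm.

ω = 2π·3060/60 = 320.4 rad/s, so T = P/ω = 293×10³ / 320.4 = 914.4 N·m.
For a solid shaft τ_max = 16T/(πd³), so d = (16T/(π τ_allow))^(1/3) = (16·914.4/(π·5.38×10^7))^(1/3) = 0.04424 m.

44.2 mm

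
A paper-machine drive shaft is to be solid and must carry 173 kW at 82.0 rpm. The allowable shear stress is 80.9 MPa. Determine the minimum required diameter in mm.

108 mm

ω = 2π·82.0/60 = 8.587 rad/s, so T = P/ω = 173×10³ / 8.587 = 20150 N·m.
For a solid shaft τ_max = 16T/(πd³), so d = (16T/(π τ_allow))^(1/3) = (16·20150/(π·8.09×10^7))^(1/3) = 0.1082 m.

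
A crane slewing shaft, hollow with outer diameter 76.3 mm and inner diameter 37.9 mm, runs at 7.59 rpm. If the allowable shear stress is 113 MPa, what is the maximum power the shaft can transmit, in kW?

7.36 kW

J = π(d_o⁴ − d_i⁴)/32 = π(0.0763⁴ − 0.0379⁴)/32 = 3.125×10^-6 m⁴.
T_max = τ_allow·J/r = 1.13×10^8 × 3.125×10^-6 / 0.0381 = 9256 N·m.
ω = 2π·7.59/60 = 0.7948 rad/s, so P_max = T_max·ω = 7357 W.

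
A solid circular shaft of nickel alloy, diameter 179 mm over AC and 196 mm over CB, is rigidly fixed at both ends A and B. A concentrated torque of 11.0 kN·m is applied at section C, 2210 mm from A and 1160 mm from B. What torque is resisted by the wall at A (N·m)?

2940 N·m

Compatibility: T_A·a/J_AC = T_B·b/J_CB with T_A + T_B = T₀.
J_AC = 1.01×10^-4 m⁴, J_CB = 1.45×10^-4 m⁴, so T_A = T₀·(J_AC/a)/((J_AC/a)+(J_CB/b)) = 2942 N·m, T_B = 8058 N·m.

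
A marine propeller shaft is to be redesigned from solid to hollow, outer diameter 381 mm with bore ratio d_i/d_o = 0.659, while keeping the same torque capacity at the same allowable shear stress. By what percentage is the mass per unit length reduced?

35.0 %

Equal τ_max and T ⇒ the solid shaft needs d_s³ = d_o³(1−k⁴), so d_s = 381·(1−0.659⁴)^(1/3) = 355.4 mm.
Area ratio A_h/A_s = d_o²(1−k²)/d_s² = (1−k²)/(1−k⁴)^(2/3) = 0.6503.
Mass saving = 1 − 0.6503 = 35.0 %.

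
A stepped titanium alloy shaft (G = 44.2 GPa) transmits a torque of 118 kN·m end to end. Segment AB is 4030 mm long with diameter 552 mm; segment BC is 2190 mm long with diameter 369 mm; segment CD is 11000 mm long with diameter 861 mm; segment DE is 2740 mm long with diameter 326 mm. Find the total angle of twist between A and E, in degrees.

J_AB = π(0.552)⁴/32 = 9.11×10^-3 m⁴; J_BC = π(0.369)⁴/32 = 1.82×10^-3 m⁴; J_CD = π(0.861)⁴/32 = 0.0540 m⁴; J_DE = π(0.326)⁴/32 = 1.11×10^-3 m⁴.
θ = (T/G)·Σ L_i/J_i = (118000/44.2×10⁹)·(4.03/9.11×10^-3 + 2.19/1.82×10^-3 + 11.0/0.0540 + 2.74/1.11×10^-3) = 0.01153 rad.

0.661°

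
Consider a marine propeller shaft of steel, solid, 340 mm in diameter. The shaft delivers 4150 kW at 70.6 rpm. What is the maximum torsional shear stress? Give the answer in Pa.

7.27e7 Pa

ω = 2π·70.6/60 = 7.393 rad/s, so T = P/ω = 4150×10³ / 7.393 = 561300 N·m.
J = πd⁴/32 = π(0.340)⁴/32 = 1.312×10^-3 m⁴.
τ_max = T·r/J = 561300 × 0.170 / 1.312×10^-3 = 7.274×10^7 Pa.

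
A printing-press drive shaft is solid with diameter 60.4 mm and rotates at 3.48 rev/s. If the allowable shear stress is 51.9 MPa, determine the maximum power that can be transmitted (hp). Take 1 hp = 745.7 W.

65.8 hp

J = πd⁴/32 = π(0.0604)⁴/32 = 1.307×10^-6 m⁴.
T_max = τ_allow·J/r = 5.19×10^7 × 1.307×10^-6 / 0.0302 = 2245 N·m.
ω = 2π·3.48 = 21.87 rad/s, so P_max = T_max·ω = 4.910×10^4 W.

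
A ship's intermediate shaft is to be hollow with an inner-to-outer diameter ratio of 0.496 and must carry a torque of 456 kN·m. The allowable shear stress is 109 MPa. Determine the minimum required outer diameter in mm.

For a hollow shaft with d_i/d_o = 0.496: τ_max = 16T/(π d_o³ (1−k⁴)), so d_o = [16T/(π τ_allow (1−k⁴))]^(1/3) = [16·456000/(π·1.09×10^8·0.9395)]^(1/3) = 0.2831 m.

283 mm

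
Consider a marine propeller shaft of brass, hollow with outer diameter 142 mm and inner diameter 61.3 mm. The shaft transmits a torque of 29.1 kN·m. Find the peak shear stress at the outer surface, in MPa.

53.6 MPa

J = π(d_o⁴ − d_i⁴)/32 = π(0.142⁴ − 0.0613⁴)/32 = 3.853×10^-5 m⁴.
τ_max = T·r/J = 29100 × 0.0710 / 3.853×10^-5 = 5.362×10^7 Pa.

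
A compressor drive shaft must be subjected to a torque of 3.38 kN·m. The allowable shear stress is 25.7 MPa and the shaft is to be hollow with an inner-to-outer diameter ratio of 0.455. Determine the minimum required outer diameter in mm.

For a hollow shaft with d_i/d_o = 0.455: τ_max = 16T/(π d_o³ (1−k⁴)), so d_o = [16T/(π τ_allow (1−k⁴))]^(1/3) = [16·3380/(π·2.57×10^7·0.9571)]^(1/3) = 0.08878 m.

88.8 mm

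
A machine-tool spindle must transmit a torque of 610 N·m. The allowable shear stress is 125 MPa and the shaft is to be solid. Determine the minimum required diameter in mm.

For a solid shaft τ_max = 16T/(πd³), so d = (16T/(π τ_allow))^(1/3) = (16·610.0/(π·1.25×10^8))^(1/3) = 0.02918 m.

29.2 mm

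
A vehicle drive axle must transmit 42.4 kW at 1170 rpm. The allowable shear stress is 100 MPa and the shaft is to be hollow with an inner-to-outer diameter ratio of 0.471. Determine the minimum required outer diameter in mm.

ω = 2π·1170/60 = 122.5 rad/s, so T = P/ω = 42.4×10³ / 122.5 = 346.1 N·m.
For a hollow shaft with d_i/d_o = 0.471: τ_max = 16T/(π d_o³ (1−k⁴)), so d_o = [16T/(π τ_allow (1−k⁴))]^(1/3) = [16·346.1/(π·1.00×10^8·0.9508)]^(1/3) = 0.02647 m.

26.5 mm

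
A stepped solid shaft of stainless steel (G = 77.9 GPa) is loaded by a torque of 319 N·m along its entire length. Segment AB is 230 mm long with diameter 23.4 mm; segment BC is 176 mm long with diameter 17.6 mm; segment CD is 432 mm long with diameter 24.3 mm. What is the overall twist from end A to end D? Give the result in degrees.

J_AB = π(0.0234)⁴/32 = 2.94×10^-8 m⁴; J_BC = π(0.0176)⁴/32 = 9.42×10^-9 m⁴; J_CD = π(0.0243)⁴/32 = 3.42×10^-8 m⁴.
θ = (T/G)·Σ L_i/J_i = (319.0/77.9×10⁹)·(0.230/2.94×10^-8 + 0.176/9.42×10^-9 + 0.432/3.42×10^-8) = 0.1602 rad.

9.18°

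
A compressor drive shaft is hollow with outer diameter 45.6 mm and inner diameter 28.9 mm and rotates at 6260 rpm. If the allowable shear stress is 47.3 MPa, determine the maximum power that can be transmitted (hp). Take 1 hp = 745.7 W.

649 hp

J = π(d_o⁴ − d_i⁴)/32 = π(0.0456⁴ − 0.0289⁴)/32 = 3.560×10^-7 m⁴.
T_max = τ_allow·J/r = 4.73×10^7 × 3.560×10^-7 / 0.0228 = 738.5 N·m.
ω = 2π·6260/60 = 655.5 rad/s, so P_max = T_max·ω = 4.841×10^5 W.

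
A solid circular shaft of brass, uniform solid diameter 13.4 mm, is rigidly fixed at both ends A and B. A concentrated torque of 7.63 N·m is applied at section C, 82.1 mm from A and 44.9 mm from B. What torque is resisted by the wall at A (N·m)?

With uniform GJ and both ends fixed, compatibility θ_AC = θ_CB gives T_A·a = T_B·b, together with T_A + T_B = T₀.
T_A = T₀·b/(a+b) = 7.630·44.9/127.0 = 2.698 N·m; T_B = 4.932 N·m.

2.70 N·m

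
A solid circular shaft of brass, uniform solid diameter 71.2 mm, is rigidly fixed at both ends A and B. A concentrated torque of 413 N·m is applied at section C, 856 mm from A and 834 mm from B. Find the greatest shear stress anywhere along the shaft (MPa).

With uniform GJ and both ends fixed, compatibility θ_AC = θ_CB gives T_A·a = T_B·b, together with T_A + T_B = T₀.
T_A = T₀·b/(a+b) = 413.0·834/1690 = 203.8 N·m; T_B = 209.2 N·m.
τ in each portion: τ_AC = 2.88×10^6 Pa, τ_CB = 2.95×10^6 Pa; maximum is in CB.
τ_max = T_CB·r/J = 209.2·0.0356/2.52×10^-6 = 2.952×10^6 Pa.

2.95 MPa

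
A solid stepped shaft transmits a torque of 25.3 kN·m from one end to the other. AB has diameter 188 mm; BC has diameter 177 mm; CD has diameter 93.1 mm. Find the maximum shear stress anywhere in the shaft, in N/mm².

Under the same torque, τ_max = 16T/(πd³) is largest where d is smallest — segment CD (d = 93.1 mm).
τ_max = 16·25300/(π·(0.0931)³) = 1.597×10^8 Pa.

160 N/mm²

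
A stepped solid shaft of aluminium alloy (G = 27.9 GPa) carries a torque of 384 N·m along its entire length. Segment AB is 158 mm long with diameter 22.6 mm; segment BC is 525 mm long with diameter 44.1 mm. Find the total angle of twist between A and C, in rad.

J_AB = π(0.0226)⁴/32 = 2.56×10^-8 m⁴; J_BC = π(0.0441)⁴/32 = 3.71×10^-7 m⁴.
θ = (T/G)·Σ L_i/J_i = (384.0/27.9×10⁹)·(0.158/2.56×10^-8 + 0.525/3.71×10^-7) = 0.1044 rad.

0.104 rad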